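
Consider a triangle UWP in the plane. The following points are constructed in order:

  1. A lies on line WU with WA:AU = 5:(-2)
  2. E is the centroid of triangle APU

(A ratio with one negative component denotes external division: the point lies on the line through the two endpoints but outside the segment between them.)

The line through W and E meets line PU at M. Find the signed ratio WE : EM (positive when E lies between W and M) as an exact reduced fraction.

WE:EM = -11/2

Set U = (0, 0), W = (1, 0), P = (0, 1); any affine frame gives the same invariant.
1. A lies on line WU with WA:AU = 5:(-2) ⇒ A = (-2/3, 0)
2. E is the centroid of triangle APU ⇒ E = (-2/9, 1/3)
line WE meets PU at M = (0, 3/11)
E = W + t·(M−W) with t = 11/9, so WE:EM = 11/9:-2/9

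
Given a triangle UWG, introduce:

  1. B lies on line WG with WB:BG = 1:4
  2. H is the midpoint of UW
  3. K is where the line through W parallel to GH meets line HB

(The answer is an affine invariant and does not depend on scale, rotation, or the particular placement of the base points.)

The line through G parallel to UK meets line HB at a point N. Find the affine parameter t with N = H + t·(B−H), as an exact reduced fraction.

Assign U = (0, 0), W = (1, 0), G = (0, 1) — the answer is frame-independent, so this choice is without loss of generality.
1. B lies on line WG with WB:BG = 1:4 ⇒ B = (4/5, 1/5)
2. H is the midpoint of UW ⇒ H = (1/2, 0)
3. K is where the line through W parallel to GH meets line HB ⇒ K = (7/8, 1/4)
through G parallel to UK: direction (7/8, 1/4); meets HB at N = (7/2, 2)
N = H + t·(B−H) with t = 10

t = 10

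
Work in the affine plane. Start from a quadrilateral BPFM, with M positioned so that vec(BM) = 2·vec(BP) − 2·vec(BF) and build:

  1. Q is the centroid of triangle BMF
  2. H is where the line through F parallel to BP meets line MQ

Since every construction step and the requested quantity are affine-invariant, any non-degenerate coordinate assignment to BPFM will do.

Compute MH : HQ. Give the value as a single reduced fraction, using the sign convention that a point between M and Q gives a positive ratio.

MH:HQ = -9/4

Work in coordinates with B = (0, 0), P = (1, 0), F = (0, 1), M = (2, -2).
1. Q is the centroid of triangle BMF ⇒ Q = (2/3, -1/3)
2. H is where the line through F parallel to BP meets line MQ ⇒ H = (-2/5, 1)
H = M + t·(Q−M) with t = 9/5, so MH:HQ = t:(1−t) = 9/5:-4/5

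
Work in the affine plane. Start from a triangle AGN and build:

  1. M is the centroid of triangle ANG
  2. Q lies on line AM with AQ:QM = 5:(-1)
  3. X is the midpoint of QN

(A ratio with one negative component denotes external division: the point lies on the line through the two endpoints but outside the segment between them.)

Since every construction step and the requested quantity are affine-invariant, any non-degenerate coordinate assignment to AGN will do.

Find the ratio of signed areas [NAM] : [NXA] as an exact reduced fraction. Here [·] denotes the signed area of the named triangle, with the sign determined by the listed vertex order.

Work in coordinates with A = (0, 0), G = (1, 0), N = (0, 1).
1. M is the centroid of triangle ANG ⇒ M = (1/3, 1/3)
2. Q lies on line AM with AQ:QM = 5:(-1) ⇒ Q = (5/12, 5/12)
3. X is the midpoint of QN ⇒ X = (5/24, 17/24)
2·[NAM] = 1/3, 2·[NXA] = -5/24
[NAM]:[NXA] = 1/3:-5/24 = -8/5

[NAM]:[NXA] = -8/5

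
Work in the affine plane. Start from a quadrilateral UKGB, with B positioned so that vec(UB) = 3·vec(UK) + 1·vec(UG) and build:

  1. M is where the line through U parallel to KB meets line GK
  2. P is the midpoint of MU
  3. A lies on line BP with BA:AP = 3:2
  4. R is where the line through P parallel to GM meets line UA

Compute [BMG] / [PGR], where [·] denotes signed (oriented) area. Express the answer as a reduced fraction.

[BMG]:[PGR] = 114

Assign U = (0, 0), K = (1, 0), G = (0, 1), B = (3, 1) — the answer is frame-independent, so this choice is without loss of generality.
1. M is where the line through U parallel to KB meets line GK ⇒ M = (2/3, 1/3)
2. P is the midpoint of MU ⇒ P = (1/3, 1/6)
3. A lies on line BP with BA:AP = 3:2 ⇒ A = (7/5, 1/2)
4. R is where the line through P parallel to GM meets line UA ⇒ R = (7/19, 5/38)
2·[BMG] = -2, 2·[PGR] = -1/57
[BMG]:[PGR] = -2:-1/57 = 114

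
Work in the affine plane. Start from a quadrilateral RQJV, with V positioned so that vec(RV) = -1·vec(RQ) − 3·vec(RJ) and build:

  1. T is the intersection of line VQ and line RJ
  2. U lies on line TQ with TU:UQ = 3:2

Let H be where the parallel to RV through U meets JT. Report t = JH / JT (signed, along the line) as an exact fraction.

t = 34/25

Set R = (0, 0), Q = (1, 0), J = (0, 1), V = (-1, -3); any affine frame gives the same invariant.
1. T is the intersection of line VQ and line RJ ⇒ T = (0, -3/2)
2. U lies on line TQ with TU:UQ = 3:2 ⇒ U = (3/5, -3/5)
through U parallel to RV: direction (-1, -3); meets JT at H = (0, -12/5)
H = J + t·(T−J) with t = 34/25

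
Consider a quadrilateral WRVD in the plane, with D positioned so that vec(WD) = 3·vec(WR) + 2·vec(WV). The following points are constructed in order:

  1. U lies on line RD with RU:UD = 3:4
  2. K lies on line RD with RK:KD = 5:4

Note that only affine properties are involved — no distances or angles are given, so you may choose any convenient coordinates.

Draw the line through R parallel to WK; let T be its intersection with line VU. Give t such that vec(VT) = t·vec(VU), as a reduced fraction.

Choose coordinates W = (0, 0), R = (1, 0), V = (0, 1), D = (3, 2).
1. U lies on line RD with RU:UD = 3:4 ⇒ U = (13/7, 6/7)
2. K lies on line RD with RK:KD = 5:4 ⇒ K = (19/9, 10/9)
through R parallel to WK: direction (19/9, 10/9); meets VU at T = (377/149, 120/149)
T = V + t·(U−V) with t = 203/149

t = 203/149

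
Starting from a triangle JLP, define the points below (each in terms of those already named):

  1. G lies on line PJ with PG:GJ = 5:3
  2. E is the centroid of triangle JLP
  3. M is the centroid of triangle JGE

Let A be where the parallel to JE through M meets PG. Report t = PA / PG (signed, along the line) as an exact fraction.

Set J = (0, 0), L = (1, 0), P = (0, 1); any affine frame gives the same invariant.
1. G lies on line PJ with PG:GJ = 5:3 ⇒ G = (0, 3/8)
2. E is the centroid of triangle JLP ⇒ E = (1/3, 1/3)
3. M is the centroid of triangle JGE ⇒ M = (1/9, 17/72)
through M parallel to JE: direction (1/3, 1/3); meets PG at A = (0, 1/8)
A = P + t·(G−P) with t = 7/5

t = 7/5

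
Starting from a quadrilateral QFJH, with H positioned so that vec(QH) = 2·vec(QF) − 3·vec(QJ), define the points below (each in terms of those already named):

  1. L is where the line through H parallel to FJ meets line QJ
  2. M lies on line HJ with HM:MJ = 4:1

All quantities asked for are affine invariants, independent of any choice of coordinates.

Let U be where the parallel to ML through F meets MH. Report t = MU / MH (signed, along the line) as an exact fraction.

Choose coordinates Q = (0, 0), F = (1, 0), J = (0, 1), H = (2, -3).
1. L is where the line through H parallel to FJ meets line QJ ⇒ L = (0, -1)
2. M lies on line HJ with HM:MJ = 4:1 ⇒ M = (2/5, 1/5)
through F parallel to ML: direction (-2/5, -6/5); meets MH at U = (4/5, -3/5)
U = M + t·(H−M) with t = 1/4

t = 1/4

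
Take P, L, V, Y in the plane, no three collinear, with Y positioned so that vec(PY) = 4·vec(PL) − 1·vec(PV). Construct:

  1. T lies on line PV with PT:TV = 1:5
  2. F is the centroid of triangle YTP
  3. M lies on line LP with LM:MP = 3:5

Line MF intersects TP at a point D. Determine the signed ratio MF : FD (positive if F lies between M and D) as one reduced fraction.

MF:FD = -17/32

Set P = (0, 0), L = (1, 0), V = (0, 1), Y = (4, -1); any affine frame gives the same invariant.
1. T lies on line PV with PT:TV = 1:5 ⇒ T = (0, 1/6)
2. F is the centroid of triangle YTP ⇒ F = (4/3, -5/18)
3. M lies on line LP with LM:MP = 3:5 ⇒ M = (5/8, 0)
line MF meets TP at D = (0, 25/102)
F = M + t·(D−M) with t = -17/15, so MF:FD = -17/15:32/15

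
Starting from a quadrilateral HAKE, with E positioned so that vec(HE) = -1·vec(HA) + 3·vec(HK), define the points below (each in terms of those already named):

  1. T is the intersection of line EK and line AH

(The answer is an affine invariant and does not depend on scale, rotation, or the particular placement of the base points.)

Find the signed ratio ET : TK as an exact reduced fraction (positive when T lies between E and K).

Work in coordinates with H = (0, 0), A = (1, 0), K = (0, 1), E = (-1, 3).
1. T is the intersection of line EK and line AH ⇒ T = (1/2, 0)
T = E + t·(K−E) with t = 3/2, so ET:TK = t:(1−t) = 3/2:-1/2

ET:TK = -3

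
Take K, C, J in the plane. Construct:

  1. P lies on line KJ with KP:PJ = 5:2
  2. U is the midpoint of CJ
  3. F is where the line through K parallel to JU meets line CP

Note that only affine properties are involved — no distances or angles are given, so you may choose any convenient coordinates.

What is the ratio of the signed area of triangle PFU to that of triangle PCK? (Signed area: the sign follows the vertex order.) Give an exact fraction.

Work in coordinates with K = (0, 0), C = (1, 0), J = (0, 1).
1. P lies on line KJ with KP:PJ = 5:2 ⇒ P = (0, 5/7)
2. U is the midpoint of CJ ⇒ U = (1/2, 1/2)
3. F is where the line through K parallel to JU meets line CP ⇒ F = (-5/2, 5/2)
2·[PFU] = -5/14, 2·[PCK] = -5/7
[PFU]:[PCK] = -5/14:-5/7 = 1/2

[PFU]:[PCK] = 1/2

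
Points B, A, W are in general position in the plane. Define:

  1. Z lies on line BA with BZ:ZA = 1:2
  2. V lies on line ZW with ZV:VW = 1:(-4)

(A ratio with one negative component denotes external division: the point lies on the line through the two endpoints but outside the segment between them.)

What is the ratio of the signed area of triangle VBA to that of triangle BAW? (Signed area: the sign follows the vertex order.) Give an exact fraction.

[VBA]:[BAW] = -1/3

Set B = (0, 0), A = (1, 0), W = (0, 1); any affine frame gives the same invariant.
1. Z lies on line BA with BZ:ZA = 1:2 ⇒ Z = (1/3, 0)
2. V lies on line ZW with ZV:VW = 1:(-4) ⇒ V = (4/9, -1/3)
2·[VBA] = -1/3, 2·[BAW] = 1
[VBA]:[BAW] = -1/3:1 = -1/3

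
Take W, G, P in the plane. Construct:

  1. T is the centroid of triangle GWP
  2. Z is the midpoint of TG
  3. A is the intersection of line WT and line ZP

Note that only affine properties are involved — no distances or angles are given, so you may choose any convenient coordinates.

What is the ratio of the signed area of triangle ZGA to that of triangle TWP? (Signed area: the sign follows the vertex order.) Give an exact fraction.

[ZGA]:[TWP] = -1/6

Assign W = (0, 0), G = (1, 0), P = (0, 1) — the answer is frame-independent, so this choice is without loss of generality.
1. T is the centroid of triangle GWP ⇒ T = (1/3, 1/3)
2. Z is the midpoint of TG ⇒ Z = (2/3, 1/6)
3. A is the intersection of line WT and line ZP ⇒ A = (4/9, 4/9)
2·[ZGA] = 1/18, 2·[TWP] = -1/3
[ZGA]:[TWP] = 1/18:-1/3 = -1/6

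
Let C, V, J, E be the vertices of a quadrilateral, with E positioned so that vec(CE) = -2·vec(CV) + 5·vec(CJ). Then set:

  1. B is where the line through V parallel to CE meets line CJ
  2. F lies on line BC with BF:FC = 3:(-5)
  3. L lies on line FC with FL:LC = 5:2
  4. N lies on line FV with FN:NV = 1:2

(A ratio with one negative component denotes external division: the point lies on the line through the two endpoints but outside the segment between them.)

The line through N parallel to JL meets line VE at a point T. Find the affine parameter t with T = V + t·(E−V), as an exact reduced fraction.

Choose coordinates C = (0, 0), V = (1, 0), J = (0, 1), E = (-2, 5).
1. B is where the line through V parallel to CE meets line CJ ⇒ B = (0, 5/2)
2. F lies on line BC with BF:FC = 3:(-5) ⇒ F = (0, 25/4)
3. L lies on line FC with FL:LC = 5:2 ⇒ L = (0, 25/14)
4. N lies on line FV with FN:NV = 1:2 ⇒ N = (1/3, 25/6)
through N parallel to JL: direction (0, 11/14); meets VE at T = (1/3, 10/9)
T = V + t·(E−V) with t = 2/9

t = 2/9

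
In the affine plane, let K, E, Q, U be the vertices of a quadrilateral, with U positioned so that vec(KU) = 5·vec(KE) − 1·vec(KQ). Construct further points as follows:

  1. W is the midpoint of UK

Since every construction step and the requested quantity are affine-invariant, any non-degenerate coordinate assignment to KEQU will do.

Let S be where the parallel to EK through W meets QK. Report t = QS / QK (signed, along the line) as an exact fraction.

Set K = (0, 0), E = (1, 0), Q = (0, 1), U = (5, -1); any affine frame gives the same invariant.
1. W is the midpoint of UK ⇒ W = (5/2, -1/2)
through W parallel to EK: direction (-1, 0); meets QK at S = (0, -1/2)
S = Q + t·(K−Q) with t = 3/2

t = 3/2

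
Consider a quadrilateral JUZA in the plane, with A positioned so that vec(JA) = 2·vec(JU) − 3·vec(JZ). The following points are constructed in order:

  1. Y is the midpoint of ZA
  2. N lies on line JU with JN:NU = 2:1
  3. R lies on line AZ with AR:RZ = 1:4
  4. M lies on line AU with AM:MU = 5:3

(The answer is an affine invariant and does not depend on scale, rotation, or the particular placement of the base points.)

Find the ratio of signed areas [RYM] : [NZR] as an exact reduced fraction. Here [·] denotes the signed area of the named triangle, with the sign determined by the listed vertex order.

[RYM]:[NZR] = -45/64

Choose coordinates J = (0, 0), U = (1, 0), Z = (0, 1), A = (2, -3).
1. Y is the midpoint of ZA ⇒ Y = (1, -1)
2. N lies on line JU with JN:NU = 2:1 ⇒ N = (2/3, 0)
3. R lies on line AZ with AR:RZ = 1:4 ⇒ R = (8/5, -11/5)
4. M lies on line AU with AM:MU = 5:3 ⇒ M = (11/8, -9/8)
2·[RYM] = -3/8, 2·[NZR] = 8/15
[RYM]:[NZR] = -3/8:8/15 = -45/64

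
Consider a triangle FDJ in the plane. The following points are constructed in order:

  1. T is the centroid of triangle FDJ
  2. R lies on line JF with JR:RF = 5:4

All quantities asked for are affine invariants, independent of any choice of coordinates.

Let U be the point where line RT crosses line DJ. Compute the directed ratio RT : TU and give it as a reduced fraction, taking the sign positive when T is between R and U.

Choose coordinates F = (0, 0), D = (1, 0), J = (0, 1).
1. T is the centroid of triangle FDJ ⇒ T = (1/3, 1/3)
2. R lies on line JF with JR:RF = 5:4 ⇒ R = (0, 4/9)
line RT meets DJ at U = (5/6, 1/6)
T = R + t·(U−R) with t = 2/5, so RT:TU = 2/5:3/5

RT:TU = 2/3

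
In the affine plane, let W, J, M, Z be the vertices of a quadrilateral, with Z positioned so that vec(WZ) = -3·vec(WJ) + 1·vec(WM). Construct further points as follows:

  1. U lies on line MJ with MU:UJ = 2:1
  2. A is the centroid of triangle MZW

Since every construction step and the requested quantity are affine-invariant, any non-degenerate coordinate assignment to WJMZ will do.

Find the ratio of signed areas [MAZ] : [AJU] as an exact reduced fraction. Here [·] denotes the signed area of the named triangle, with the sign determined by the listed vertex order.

Work in coordinates with W = (0, 0), J = (1, 0), M = (0, 1), Z = (-3, 1).
1. U lies on line MJ with MU:UJ = 2:1 ⇒ U = (2/3, 1/3)
2. A is the centroid of triangle MZW ⇒ A = (-1, 2/3)
2·[MAZ] = -1, 2·[AJU] = 4/9
[MAZ]:[AJU] = -1:4/9 = -9/4

[MAZ]:[AJU] = -9/4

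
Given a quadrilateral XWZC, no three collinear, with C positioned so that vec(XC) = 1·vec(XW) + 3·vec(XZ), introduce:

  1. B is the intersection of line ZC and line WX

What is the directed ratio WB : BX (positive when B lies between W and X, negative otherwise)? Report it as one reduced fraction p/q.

WB:BX = -3

Assign X = (0, 0), W = (1, 0), Z = (0, 1), C = (1, 3) — the answer is frame-independent, so this choice is without loss of generality.
1. B is the intersection of line ZC and line WX ⇒ B = (-1/2, 0)
B = W + t·(X−W) with t = 3/2, so WB:BX = t:(1−t) = 3/2:-1/2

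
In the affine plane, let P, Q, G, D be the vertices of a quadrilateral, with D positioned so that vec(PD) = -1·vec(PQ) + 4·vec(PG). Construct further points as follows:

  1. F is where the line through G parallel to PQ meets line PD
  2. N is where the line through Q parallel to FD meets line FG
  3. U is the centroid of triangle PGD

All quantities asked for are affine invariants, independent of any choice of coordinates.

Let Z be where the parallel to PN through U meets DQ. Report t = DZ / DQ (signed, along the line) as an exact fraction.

t = 29/60

Set P = (0, 0), Q = (1, 0), G = (0, 1), D = (-1, 4); any affine frame gives the same invariant.
1. F is where the line through G parallel to PQ meets line PD ⇒ F = (-1/4, 1)
2. N is where the line through Q parallel to FD meets line FG ⇒ N = (3/4, 1)
3. U is the centroid of triangle PGD ⇒ U = (-1/3, 5/3)
through U parallel to PN: direction (3/4, 1); meets DQ at Z = (-1/30, 31/15)
Z = D + t·(Q−D) with t = 29/60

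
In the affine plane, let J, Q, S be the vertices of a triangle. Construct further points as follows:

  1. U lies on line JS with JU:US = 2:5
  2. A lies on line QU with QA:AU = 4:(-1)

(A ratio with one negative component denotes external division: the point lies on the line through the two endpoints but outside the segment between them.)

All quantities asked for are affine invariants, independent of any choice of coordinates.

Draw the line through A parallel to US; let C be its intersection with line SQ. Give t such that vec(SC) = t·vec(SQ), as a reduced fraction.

Choose coordinates J = (0, 0), Q = (1, 0), S = (0, 1).
1. U lies on line JS with JU:US = 2:5 ⇒ U = (0, 2/7)
2. A lies on line QU with QA:AU = 4:(-1) ⇒ A = (-1/3, 8/21)
through A parallel to US: direction (0, 5/7); meets SQ at C = (-1/3, 4/3)
C = S + t·(Q−S) with t = -1/3

t = -1/3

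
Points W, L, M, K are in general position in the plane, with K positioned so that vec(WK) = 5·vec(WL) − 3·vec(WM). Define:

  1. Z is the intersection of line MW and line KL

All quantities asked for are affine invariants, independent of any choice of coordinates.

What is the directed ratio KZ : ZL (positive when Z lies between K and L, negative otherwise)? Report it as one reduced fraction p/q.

KZ:ZL = -5

Work in coordinates with W = (0, 0), L = (1, 0), M = (0, 1), K = (5, -3).
1. Z is the intersection of line MW and line KL ⇒ Z = (0, 3/4)
Z = K + t·(L−K) with t = 5/4, so KZ:ZL = t:(1−t) = 5/4:-1/4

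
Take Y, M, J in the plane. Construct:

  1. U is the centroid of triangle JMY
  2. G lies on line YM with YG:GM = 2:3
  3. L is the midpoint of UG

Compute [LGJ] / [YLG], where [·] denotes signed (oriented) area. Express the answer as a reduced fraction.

[LGJ]:[YLG] = 1/2

Work in coordinates with Y = (0, 0), M = (1, 0), J = (0, 1).
1. U is the centroid of triangle JMY ⇒ U = (1/3, 1/3)
2. G lies on line YM with YG:GM = 2:3 ⇒ G = (2/5, 0)
3. L is the midpoint of UG ⇒ L = (11/30, 1/6)
2·[LGJ] = -1/30, 2·[YLG] = -1/15
[LGJ]:[YLG] = -1/30:-1/15 = 1/2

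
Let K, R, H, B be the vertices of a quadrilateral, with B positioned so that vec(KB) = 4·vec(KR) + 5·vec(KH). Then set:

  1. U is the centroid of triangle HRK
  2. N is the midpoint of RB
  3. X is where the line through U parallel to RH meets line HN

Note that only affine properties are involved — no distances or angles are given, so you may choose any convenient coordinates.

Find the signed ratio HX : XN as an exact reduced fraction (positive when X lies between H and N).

Assign K = (0, 0), R = (1, 0), H = (0, 1), B = (4, 5) — the answer is frame-independent, so this choice is without loss of generality.
1. U is the centroid of triangle HRK ⇒ U = (1/3, 1/3)
2. N is the midpoint of RB ⇒ N = (5/2, 5/2)
3. X is where the line through U parallel to RH meets line HN ⇒ X = (-5/24, 7/8)
X = H + t·(N−H) with t = -1/12, so HX:XN = t:(1−t) = -1/12:13/12

HX:XN = -1/13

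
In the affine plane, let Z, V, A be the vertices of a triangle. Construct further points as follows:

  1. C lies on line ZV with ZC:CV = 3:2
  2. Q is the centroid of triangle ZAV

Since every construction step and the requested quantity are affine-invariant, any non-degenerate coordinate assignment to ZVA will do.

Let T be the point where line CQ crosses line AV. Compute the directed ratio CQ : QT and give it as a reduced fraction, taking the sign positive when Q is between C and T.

Choose coordinates Z = (0, 0), V = (1, 0), A = (0, 1).
1. C lies on line ZV with ZC:CV = 3:2 ⇒ C = (3/5, 0)
2. Q is the centroid of triangle ZAV ⇒ Q = (1/3, 1/3)
line CQ meets AV at T = (-1, 2)
Q = C + t·(T−C) with t = 1/6, so CQ:QT = 1/6:5/6

CQ:QT = 1/5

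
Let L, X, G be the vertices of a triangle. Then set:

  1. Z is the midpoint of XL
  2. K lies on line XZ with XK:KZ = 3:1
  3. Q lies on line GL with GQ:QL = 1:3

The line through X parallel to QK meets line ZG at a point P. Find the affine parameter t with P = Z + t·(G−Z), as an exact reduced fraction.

Assign L = (0, 0), X = (1, 0), G = (0, 1) — the answer is frame-independent, so this choice is without loss of generality.
1. Z is the midpoint of XL ⇒ Z = (1/2, 0)
2. K lies on line XZ with XK:KZ = 3:1 ⇒ K = (5/8, 0)
3. Q lies on line GL with GQ:QL = 1:3 ⇒ Q = (0, 3/4)
through X parallel to QK: direction (5/8, -3/4); meets ZG at P = (-1/4, 3/2)
P = Z + t·(G−Z) with t = 3/2

t = 3/2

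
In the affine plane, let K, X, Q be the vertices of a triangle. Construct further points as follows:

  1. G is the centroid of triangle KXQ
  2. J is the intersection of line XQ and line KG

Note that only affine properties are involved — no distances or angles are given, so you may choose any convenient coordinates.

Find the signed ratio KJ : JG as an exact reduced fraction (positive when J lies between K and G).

KJ:JG = -3

Assign K = (0, 0), X = (1, 0), Q = (0, 1) — the answer is frame-independent, so this choice is without loss of generality.
1. G is the centroid of triangle KXQ ⇒ G = (1/3, 1/3)
2. J is the intersection of line XQ and line KG ⇒ J = (1/2, 1/2)
J = K + t·(G−K) with t = 3/2, so KJ:JG = t:(1−t) = 3/2:-1/2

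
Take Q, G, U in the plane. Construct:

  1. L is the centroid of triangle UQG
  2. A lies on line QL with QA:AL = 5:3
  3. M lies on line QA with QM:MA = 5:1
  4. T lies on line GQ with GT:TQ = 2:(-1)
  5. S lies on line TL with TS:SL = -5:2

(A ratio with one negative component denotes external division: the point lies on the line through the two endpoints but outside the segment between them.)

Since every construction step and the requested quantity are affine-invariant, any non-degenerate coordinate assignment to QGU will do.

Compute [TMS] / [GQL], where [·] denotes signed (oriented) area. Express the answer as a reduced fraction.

Work in coordinates with Q = (0, 0), G = (1, 0), U = (0, 1).
1. L is the centroid of triangle UQG ⇒ L = (1/3, 1/3)
2. A lies on line QL with QA:AL = 5:3 ⇒ A = (5/24, 5/24)
3. M lies on line QA with QM:MA = 5:1 ⇒ M = (25/144, 25/144)
4. T lies on line GQ with GT:TQ = 2:(-1) ⇒ T = (-1, 0)
5. S lies on line TL with TS:SL = -5:2 ⇒ S = (11/9, 5/9)
2·[TMS] = 115/432, 2·[GQL] = -1/3
[TMS]:[GQL] = 115/432:-1/3 = -115/144

[TMS]:[GQL] = -115/144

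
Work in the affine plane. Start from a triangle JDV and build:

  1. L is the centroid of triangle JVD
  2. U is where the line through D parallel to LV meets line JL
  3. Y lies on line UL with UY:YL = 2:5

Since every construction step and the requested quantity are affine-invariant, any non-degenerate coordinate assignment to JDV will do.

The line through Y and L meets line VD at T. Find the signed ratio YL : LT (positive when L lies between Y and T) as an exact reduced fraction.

Set J = (0, 0), D = (1, 0), V = (0, 1); any affine frame gives the same invariant.
1. L is the centroid of triangle JVD ⇒ L = (1/3, 1/3)
2. U is where the line through D parallel to LV meets line JL ⇒ U = (2/3, 2/3)
3. Y lies on line UL with UY:YL = 2:5 ⇒ Y = (4/7, 4/7)
line YL meets VD at T = (1/2, 1/2)
L = Y + t·(T−Y) with t = 10/3, so YL:LT = 10/3:-7/3

YL:LT = -10/7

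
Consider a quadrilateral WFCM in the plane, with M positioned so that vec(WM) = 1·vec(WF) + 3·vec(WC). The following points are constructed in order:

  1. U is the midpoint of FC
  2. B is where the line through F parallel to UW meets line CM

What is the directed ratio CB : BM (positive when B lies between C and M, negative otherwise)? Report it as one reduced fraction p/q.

CB:BM = -2/3

Set W = (0, 0), F = (1, 0), C = (0, 1), M = (1, 3); any affine frame gives the same invariant.
1. U is the midpoint of FC ⇒ U = (1/2, 1/2)
2. B is where the line through F parallel to UW meets line CM ⇒ B = (-2, -3)
B = C + t·(M−C) with t = -2, so CB:BM = t:(1−t) = -2:3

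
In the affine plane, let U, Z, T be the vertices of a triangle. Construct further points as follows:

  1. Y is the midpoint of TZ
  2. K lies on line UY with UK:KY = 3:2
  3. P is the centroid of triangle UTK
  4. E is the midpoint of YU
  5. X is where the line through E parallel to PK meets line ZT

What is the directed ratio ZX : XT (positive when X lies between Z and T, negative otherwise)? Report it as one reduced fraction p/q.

ZX:XT = -3/7

Work in coordinates with U = (0, 0), Z = (1, 0), T = (0, 1).
1. Y is the midpoint of TZ ⇒ Y = (1/2, 1/2)
2. K lies on line UY with UK:KY = 3:2 ⇒ K = (3/10, 3/10)
3. P is the centroid of triangle UTK ⇒ P = (1/10, 13/30)
4. E is the midpoint of YU ⇒ E = (1/4, 1/4)
5. X is where the line through E parallel to PK meets line ZT ⇒ X = (7/4, -3/4)
X = Z + t·(T−Z) with t = -3/4, so ZX:XT = t:(1−t) = -3/4:7/4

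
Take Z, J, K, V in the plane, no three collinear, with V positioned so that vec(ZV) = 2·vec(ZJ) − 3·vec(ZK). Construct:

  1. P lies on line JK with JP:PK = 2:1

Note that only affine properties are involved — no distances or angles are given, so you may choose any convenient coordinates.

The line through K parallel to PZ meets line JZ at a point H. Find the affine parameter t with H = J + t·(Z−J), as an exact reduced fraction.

Assign Z = (0, 0), J = (1, 0), K = (0, 1), V = (2, -3) — the answer is frame-independent, so this choice is without loss of generality.
1. P lies on line JK with JP:PK = 2:1 ⇒ P = (1/3, 2/3)
through K parallel to PZ: direction (-1/3, -2/3); meets JZ at H = (-1/2, 0)
H = J + t·(Z−J) with t = 3/2

t = 3/2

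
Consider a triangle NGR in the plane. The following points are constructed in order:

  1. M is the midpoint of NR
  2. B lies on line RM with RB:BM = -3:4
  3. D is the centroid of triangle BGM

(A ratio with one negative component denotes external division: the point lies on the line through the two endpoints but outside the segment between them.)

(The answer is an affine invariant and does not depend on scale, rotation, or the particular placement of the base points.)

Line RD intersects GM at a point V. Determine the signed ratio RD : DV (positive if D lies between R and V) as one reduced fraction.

RD:DV = -1/4

Set N = (0, 0), G = (1, 0), R = (0, 1); any affine frame gives the same invariant.
1. M is the midpoint of NR ⇒ M = (0, 1/2)
2. B lies on line RM with RB:BM = -3:4 ⇒ B = (0, 5/2)
3. D is the centroid of triangle BGM ⇒ D = (1/3, 1)
line RD meets GM at V = (-1, 1)
D = R + t·(V−R) with t = -1/3, so RD:DV = -1/3:4/3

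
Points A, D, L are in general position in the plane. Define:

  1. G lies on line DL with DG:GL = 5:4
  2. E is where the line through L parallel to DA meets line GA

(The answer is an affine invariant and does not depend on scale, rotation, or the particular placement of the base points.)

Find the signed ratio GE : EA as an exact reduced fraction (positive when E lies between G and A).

Assign A = (0, 0), D = (1, 0), L = (0, 1) — the answer is frame-independent, so this choice is without loss of generality.
1. G lies on line DL with DG:GL = 5:4 ⇒ G = (4/9, 5/9)
2. E is where the line through L parallel to DA meets line GA ⇒ E = (4/5, 1)
E = G + t·(A−G) with t = -4/5, so GE:EA = t:(1−t) = -4/5:9/5

GE:EA = -4/9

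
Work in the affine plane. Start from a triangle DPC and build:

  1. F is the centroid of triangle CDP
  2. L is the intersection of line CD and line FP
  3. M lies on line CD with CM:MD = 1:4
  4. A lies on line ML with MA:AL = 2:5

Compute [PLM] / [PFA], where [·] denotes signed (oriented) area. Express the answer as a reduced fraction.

[PLM]:[PFA] = 21/10

Assign D = (0, 0), P = (1, 0), C = (0, 1) — the answer is frame-independent, so this choice is without loss of generality.
1. F is the centroid of triangle CDP ⇒ F = (1/3, 1/3)
2. L is the intersection of line CD and line FP ⇒ L = (0, 1/2)
3. M lies on line CD with CM:MD = 1:4 ⇒ M = (0, 4/5)
4. A lies on line ML with MA:AL = 2:5 ⇒ A = (0, 5/7)
2·[PLM] = -3/10, 2·[PFA] = -1/7
[PLM]:[PFA] = -3/10:-1/7 = 21/10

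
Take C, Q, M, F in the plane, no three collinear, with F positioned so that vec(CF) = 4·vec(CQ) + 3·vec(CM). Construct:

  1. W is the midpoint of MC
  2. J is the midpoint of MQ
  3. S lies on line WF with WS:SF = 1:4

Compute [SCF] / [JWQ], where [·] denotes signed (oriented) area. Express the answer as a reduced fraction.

[SCF]:[JWQ] = 32/5

Work in coordinates with C = (0, 0), Q = (1, 0), M = (0, 1), F = (4, 3).
1. W is the midpoint of MC ⇒ W = (0, 1/2)
2. J is the midpoint of MQ ⇒ J = (1/2, 1/2)
3. S lies on line WF with WS:SF = 1:4 ⇒ S = (4/5, 1)
2·[SCF] = 8/5, 2·[JWQ] = 1/4
[SCF]:[JWQ] = 8/5:1/4 = 32/5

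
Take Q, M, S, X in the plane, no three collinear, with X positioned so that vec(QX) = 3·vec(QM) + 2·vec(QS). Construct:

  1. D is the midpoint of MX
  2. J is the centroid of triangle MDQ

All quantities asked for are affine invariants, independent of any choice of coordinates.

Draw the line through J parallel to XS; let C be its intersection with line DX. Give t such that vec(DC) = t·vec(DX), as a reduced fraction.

t = -1/2

Choose coordinates Q = (0, 0), M = (1, 0), S = (0, 1), X = (3, 2).
1. D is the midpoint of MX ⇒ D = (2, 1)
2. J is the centroid of triangle MDQ ⇒ J = (1, 1/3)
through J parallel to XS: direction (-3, -1); meets DX at C = (3/2, 1/2)
C = D + t·(X−D) with t = -1/2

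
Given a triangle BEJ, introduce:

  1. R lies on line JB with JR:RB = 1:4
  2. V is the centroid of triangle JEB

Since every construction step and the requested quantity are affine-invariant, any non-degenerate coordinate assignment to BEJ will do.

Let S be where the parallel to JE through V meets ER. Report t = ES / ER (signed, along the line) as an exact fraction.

t = 5/3

Set B = (0, 0), E = (1, 0), J = (0, 1); any affine frame gives the same invariant.
1. R lies on line JB with JR:RB = 1:4 ⇒ R = (0, 4/5)
2. V is the centroid of triangle JEB ⇒ V = (1/3, 1/3)
through V parallel to JE: direction (1, -1); meets ER at S = (-2/3, 4/3)
S = E + t·(R−E) with t = 5/3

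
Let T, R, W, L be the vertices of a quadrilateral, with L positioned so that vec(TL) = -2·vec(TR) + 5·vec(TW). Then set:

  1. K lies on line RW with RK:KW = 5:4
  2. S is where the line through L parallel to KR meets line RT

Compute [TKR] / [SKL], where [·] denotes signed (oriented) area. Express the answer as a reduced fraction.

Choose coordinates T = (0, 0), R = (1, 0), W = (0, 1), L = (-2, 5).
1. K lies on line RW with RK:KW = 5:4 ⇒ K = (4/9, 5/9)
2. S is where the line through L parallel to KR meets line RT ⇒ S = (3, 0)
2·[TKR] = -5/9, 2·[SKL] = -10
[TKR]:[SKL] = -5/9:-10 = 1/18

[TKR]:[SKL] = 1/18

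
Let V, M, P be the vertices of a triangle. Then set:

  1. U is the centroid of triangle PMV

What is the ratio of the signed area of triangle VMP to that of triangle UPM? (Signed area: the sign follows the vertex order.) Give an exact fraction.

[VMP]:[UPM] = -3

Work in coordinates with V = (0, 0), M = (1, 0), P = (0, 1).
1. U is the centroid of triangle PMV ⇒ U = (1/3, 1/3)
2·[VMP] = 1, 2·[UPM] = -1/3
[VMP]:[UPM] = 1:-1/3 = -3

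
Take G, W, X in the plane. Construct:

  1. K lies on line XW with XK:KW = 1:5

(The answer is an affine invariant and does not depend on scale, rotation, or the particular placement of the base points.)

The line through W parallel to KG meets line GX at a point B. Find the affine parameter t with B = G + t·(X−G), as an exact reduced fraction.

Set G = (0, 0), W = (1, 0), X = (0, 1); any affine frame gives the same invariant.
1. K lies on line XW with XK:KW = 1:5 ⇒ K = (1/6, 5/6)
through W parallel to KG: direction (-1/6, -5/6); meets GX at B = (0, -5)
B = G + t·(X−G) with t = -5

t = -5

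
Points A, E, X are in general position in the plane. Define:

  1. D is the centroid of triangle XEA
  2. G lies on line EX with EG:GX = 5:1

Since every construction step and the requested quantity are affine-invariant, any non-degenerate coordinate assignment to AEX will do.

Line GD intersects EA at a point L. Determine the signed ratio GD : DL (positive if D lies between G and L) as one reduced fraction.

Assign A = (0, 0), E = (1, 0), X = (0, 1) — the answer is frame-independent, so this choice is without loss of generality.
1. D is the centroid of triangle XEA ⇒ D = (1/3, 1/3)
2. G lies on line EX with EG:GX = 5:1 ⇒ G = (1/6, 5/6)
line GD meets EA at L = (4/9, 0)
D = G + t·(L−G) with t = 3/5, so GD:DL = 3/5:2/5

GD:DL = 3/2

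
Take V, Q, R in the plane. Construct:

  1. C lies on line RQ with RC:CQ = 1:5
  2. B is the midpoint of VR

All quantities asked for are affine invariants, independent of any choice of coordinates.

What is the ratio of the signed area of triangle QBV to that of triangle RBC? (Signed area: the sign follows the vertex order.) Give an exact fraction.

Set V = (0, 0), Q = (1, 0), R = (0, 1); any affine frame gives the same invariant.
1. C lies on line RQ with RC:CQ = 1:5 ⇒ C = (1/6, 5/6)
2. B is the midpoint of VR ⇒ B = (0, 1/2)
2·[QBV] = 1/2, 2·[RBC] = 1/12
[QBV]:[RBC] = 1/2:1/12 = 6

[QBV]:[RBC] = 6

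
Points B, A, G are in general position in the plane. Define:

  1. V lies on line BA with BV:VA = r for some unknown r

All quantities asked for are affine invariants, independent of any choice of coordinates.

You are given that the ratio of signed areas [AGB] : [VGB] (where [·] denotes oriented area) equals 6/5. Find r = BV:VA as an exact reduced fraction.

Assign B = (0, 0), A = (1, 0), G = (0, 1) — the answer is frame-independent, so this choice is without loss of generality.
1. With BV:VA = r, write λ = r/(r+1) so V = B + λ·(A−B); V is affine-linear in λ
Every point depending on V is an affine combination of V and λ-independent points, so each such coordinate is linear in λ; the λ² term in each signed area is a multiple of (A−B)×(A−B) = 0, so 2·[AGB] and 2·[VGB] are each linear in λ. Evaluating at λ=0 and λ=1:
  2·[AGB] = 1,   2·[VGB] = λ
So [AGB]:[VGB] = (1) / (λ). Setting this equal to 6/5:
  1 = 6/5·(λ)  ⇒  λ = 5/6
Then r = λ/(1−λ) = (5/6)/(1/6) = 5. Check: with r = 5, V = (5/6, 0) and [AGB]:[VGB] = 6/5 as required.

r = 5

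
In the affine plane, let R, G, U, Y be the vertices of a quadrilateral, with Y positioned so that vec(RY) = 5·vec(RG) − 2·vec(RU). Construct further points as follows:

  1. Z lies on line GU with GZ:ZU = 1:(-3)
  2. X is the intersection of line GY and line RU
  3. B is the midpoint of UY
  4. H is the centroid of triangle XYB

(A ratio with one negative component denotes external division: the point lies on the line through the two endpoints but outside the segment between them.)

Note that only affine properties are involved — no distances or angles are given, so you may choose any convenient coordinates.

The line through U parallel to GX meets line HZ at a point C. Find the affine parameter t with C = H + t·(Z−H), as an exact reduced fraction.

Work in coordinates with R = (0, 0), G = (1, 0), U = (0, 1), Y = (5, -2).
1. Z lies on line GU with GZ:ZU = 1:(-3) ⇒ Z = (3/2, -1/2)
2. X is the intersection of line GY and line RU ⇒ X = (0, 1/2)
3. B is the midpoint of UY ⇒ B = (5/2, -1/2)
4. H is the centroid of triangle XYB ⇒ H = (5/2, -2/3)
through U parallel to GX: direction (-1, 1/2); meets HZ at C = (15/4, -7/8)
C = H + t·(Z−H) with t = -5/4

t = -5/4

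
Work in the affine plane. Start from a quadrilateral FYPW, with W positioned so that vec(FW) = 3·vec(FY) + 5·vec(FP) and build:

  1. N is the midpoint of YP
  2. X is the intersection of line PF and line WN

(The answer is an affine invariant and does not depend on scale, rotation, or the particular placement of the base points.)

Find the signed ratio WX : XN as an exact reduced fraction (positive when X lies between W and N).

WX:XN = -6

Work in coordinates with F = (0, 0), Y = (1, 0), P = (0, 1), W = (3, 5).
1. N is the midpoint of YP ⇒ N = (1/2, 1/2)
2. X is the intersection of line PF and line WN ⇒ X = (0, -2/5)
X = W + t·(N−W) with t = 6/5, so WX:XN = t:(1−t) = 6/5:-1/5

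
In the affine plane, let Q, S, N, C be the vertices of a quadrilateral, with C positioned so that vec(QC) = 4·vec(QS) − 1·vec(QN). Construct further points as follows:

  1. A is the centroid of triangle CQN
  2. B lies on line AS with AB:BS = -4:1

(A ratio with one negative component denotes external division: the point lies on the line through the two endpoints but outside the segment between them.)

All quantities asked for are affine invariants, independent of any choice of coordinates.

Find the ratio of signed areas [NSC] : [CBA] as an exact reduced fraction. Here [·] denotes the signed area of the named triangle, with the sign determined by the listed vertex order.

Set Q = (0, 0), S = (1, 0), N = (0, 1), C = (4, -1); any affine frame gives the same invariant.
1. A is the centroid of triangle CQN ⇒ A = (4/3, 0)
2. B lies on line AS with AB:BS = -4:1 ⇒ B = (8/9, 0)
2·[NSC] = 2, 2·[CBA] = -4/9
[NSC]:[CBA] = 2:-4/9 = -9/2

[NSC]:[CBA] = -9/2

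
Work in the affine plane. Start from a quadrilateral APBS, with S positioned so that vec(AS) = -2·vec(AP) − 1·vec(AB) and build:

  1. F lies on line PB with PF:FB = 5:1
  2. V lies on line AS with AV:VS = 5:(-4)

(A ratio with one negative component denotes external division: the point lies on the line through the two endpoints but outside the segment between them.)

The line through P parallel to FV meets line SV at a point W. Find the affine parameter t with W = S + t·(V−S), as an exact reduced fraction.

Work in coordinates with A = (0, 0), P = (1, 0), B = (0, 1), S = (-2, -1).
1. F lies on line PB with PF:FB = 5:1 ⇒ F = (1/6, 5/6)
2. V lies on line AS with AV:VS = 5:(-4) ⇒ V = (-10, -5)
through P parallel to FV: direction (-61/6, -35/6); meets SV at W = (70/9, 35/9)
W = S + t·(V−S) with t = -11/9

t = -11/9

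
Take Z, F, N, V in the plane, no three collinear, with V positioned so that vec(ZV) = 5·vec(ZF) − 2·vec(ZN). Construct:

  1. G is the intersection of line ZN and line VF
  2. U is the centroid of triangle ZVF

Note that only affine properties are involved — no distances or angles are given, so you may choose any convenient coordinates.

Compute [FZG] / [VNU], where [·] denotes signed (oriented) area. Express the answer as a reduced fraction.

[FZG]:[VNU] = -3/14

Work in coordinates with Z = (0, 0), F = (1, 0), N = (0, 1), V = (5, -2).
1. G is the intersection of line ZN and line VF ⇒ G = (0, 1/2)
2. U is the centroid of triangle ZVF ⇒ U = (2, -2/3)
2·[FZG] = -1/2, 2·[VNU] = 7/3
[FZG]:[VNU] = -1/2:7/3 = -3/14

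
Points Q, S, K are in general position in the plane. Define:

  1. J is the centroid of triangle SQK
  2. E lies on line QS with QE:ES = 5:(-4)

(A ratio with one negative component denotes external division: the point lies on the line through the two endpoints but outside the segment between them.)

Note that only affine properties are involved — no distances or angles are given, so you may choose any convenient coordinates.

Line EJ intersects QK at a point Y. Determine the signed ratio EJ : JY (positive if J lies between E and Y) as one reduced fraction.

EJ:JY = 14

Work in coordinates with Q = (0, 0), S = (1, 0), K = (0, 1).
1. J is the centroid of triangle SQK ⇒ J = (1/3, 1/3)
2. E lies on line QS with QE:ES = 5:(-4) ⇒ E = (5, 0)
line EJ meets QK at Y = (0, 5/14)
J = E + t·(Y−E) with t = 14/15, so EJ:JY = 14/15:1/15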